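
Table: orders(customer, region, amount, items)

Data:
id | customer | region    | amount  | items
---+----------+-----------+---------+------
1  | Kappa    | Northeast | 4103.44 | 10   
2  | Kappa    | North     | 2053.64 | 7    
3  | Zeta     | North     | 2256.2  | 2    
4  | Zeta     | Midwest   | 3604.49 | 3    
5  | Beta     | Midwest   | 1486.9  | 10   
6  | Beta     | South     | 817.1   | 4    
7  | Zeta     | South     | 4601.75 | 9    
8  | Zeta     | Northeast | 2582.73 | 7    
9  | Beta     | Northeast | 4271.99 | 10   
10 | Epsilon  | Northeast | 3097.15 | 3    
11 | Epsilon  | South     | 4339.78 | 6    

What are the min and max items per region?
SELECT region, MIN(items), MAX(items)
FROM orders
GROUP BY region

Result:
  Midwest: min=3, max=10
  North: min=2, max=7
  Northeast: min=3, max=10
  South: min=4, max=9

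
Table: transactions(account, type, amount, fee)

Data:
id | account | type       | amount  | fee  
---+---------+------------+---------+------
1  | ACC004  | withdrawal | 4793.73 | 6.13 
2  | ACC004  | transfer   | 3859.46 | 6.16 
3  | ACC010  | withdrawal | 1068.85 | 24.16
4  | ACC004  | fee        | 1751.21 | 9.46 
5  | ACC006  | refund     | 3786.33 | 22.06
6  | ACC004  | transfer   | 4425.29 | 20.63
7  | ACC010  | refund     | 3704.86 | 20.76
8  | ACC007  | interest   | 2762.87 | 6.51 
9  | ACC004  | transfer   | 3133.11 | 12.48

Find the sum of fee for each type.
SELECT type, SUM(fee) as result
FROM transactions
GROUP BY type

Result:
  fee: 9.46
  interest: 6.51
  refund: 42.82
  transfer: 39.27
  withdrawal: 30.29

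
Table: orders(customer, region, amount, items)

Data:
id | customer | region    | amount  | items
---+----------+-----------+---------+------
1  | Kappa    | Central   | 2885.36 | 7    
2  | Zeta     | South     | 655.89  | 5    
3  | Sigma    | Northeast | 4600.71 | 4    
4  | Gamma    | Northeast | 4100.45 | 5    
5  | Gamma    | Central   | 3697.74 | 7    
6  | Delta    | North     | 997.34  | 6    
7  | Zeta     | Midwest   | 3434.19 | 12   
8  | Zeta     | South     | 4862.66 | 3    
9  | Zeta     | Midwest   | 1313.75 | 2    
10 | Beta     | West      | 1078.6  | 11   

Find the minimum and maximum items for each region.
SELECT region, MIN(items), MAX(items)
FROM orders
GROUP BY region

Result:
  Central: min=7, max=7
  Midwest: min=2, max=12
  North: min=6, max=6
  Northeast: min=4, max=5
  South: min=3, max=5
  West: min=11, max=11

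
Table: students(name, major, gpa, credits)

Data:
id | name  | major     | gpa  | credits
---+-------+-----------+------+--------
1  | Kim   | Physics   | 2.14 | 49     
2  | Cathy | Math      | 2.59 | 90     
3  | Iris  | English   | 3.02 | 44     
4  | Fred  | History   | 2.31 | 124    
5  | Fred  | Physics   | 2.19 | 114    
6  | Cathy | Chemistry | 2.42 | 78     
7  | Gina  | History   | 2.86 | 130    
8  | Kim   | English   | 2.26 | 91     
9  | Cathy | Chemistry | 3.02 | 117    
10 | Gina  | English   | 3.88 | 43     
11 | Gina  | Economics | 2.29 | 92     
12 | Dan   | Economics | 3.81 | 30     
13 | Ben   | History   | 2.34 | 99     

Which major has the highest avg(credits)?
SELECT major, AVG(credits) as val
FROM students
GROUP BY major
ORDER BY val DESC
LIMIT 1

Result: History with avg(credits) = 117.67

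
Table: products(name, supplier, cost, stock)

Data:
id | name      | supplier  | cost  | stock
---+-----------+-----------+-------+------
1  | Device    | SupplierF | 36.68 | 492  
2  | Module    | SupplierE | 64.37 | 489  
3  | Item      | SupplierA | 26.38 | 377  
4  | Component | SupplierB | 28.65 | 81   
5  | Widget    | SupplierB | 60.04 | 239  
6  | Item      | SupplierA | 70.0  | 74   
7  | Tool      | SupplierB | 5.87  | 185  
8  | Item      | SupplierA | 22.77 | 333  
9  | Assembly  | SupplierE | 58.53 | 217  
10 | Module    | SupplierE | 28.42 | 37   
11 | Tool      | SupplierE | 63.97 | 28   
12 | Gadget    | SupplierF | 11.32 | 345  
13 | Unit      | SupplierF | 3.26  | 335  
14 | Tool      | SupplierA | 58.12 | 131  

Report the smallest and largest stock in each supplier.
SELECT supplier, MIN(stock), MAX(stock)
FROM products
GROUP BY supplier

Result:
  SupplierA: min=74, max=377
  SupplierB: min=81, max=239
  SupplierE: min=28, max=489
  SupplierF: min=335, max=492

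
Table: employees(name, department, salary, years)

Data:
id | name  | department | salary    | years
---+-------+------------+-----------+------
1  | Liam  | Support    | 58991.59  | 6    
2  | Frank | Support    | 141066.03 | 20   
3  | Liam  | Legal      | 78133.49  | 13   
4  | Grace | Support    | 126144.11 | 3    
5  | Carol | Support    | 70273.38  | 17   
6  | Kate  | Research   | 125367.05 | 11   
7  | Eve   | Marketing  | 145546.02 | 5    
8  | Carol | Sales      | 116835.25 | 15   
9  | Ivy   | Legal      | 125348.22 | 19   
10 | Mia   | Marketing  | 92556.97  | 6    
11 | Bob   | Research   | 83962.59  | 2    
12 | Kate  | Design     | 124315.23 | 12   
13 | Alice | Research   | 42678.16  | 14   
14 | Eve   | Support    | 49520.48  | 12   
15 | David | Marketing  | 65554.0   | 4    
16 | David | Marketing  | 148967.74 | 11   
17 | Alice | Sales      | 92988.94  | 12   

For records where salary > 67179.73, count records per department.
SELECT department, COUNT(*)
FROM employees
WHERE salary > 67179.73
GROUP BY department

Note: WHERE filters rows before grouping.

Result:
  Design: 1
  Legal: 2
  Marketing: 3
  Research: 2
  Sales: 2
  Support: 3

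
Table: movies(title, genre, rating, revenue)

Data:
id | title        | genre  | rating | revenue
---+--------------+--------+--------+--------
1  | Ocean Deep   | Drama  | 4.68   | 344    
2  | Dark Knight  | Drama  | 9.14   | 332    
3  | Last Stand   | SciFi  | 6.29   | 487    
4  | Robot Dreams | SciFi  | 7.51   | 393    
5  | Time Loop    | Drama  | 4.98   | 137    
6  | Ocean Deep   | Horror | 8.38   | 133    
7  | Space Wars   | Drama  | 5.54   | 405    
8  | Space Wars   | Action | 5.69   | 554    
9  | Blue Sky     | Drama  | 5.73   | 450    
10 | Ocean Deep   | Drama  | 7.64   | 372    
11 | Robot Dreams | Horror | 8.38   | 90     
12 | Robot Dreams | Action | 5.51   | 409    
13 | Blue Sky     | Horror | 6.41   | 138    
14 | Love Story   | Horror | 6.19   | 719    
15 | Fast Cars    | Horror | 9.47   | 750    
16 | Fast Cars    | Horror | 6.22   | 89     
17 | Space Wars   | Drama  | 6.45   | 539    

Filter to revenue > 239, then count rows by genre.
SELECT genre, COUNT(*)
FROM movies
WHERE revenue > 239
GROUP BY genre

Note: WHERE filters rows before grouping.

Result:
  Action: 2
  Drama: 6
  Horror: 2
  SciFi: 2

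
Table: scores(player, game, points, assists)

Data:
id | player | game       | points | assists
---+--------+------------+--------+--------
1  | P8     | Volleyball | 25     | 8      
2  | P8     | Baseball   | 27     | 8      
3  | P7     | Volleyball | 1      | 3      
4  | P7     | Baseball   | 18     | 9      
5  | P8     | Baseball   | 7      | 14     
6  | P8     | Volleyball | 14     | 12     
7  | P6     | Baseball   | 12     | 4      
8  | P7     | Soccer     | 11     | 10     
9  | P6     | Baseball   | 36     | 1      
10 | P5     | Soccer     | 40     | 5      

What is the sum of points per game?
SELECT game, SUM(points) as result
FROM scores
GROUP BY game

Result:
  Baseball: 100
  Soccer: 51
  Volleyball: 40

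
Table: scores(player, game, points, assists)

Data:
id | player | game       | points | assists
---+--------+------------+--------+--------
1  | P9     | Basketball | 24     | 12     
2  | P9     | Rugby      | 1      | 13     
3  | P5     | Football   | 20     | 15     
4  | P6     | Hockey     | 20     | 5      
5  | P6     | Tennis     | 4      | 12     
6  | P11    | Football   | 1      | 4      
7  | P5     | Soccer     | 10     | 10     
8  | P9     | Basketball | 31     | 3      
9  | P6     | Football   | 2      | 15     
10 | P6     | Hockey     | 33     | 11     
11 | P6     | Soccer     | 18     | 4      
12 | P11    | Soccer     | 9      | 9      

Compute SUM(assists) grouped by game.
SELECT game, SUM(assists) as result
FROM scores
GROUP BY game

Result:
  Basketball: 15
  Football: 34
  Hockey: 16
  Rugby: 13
  Soccer: 23
  Tennis: 12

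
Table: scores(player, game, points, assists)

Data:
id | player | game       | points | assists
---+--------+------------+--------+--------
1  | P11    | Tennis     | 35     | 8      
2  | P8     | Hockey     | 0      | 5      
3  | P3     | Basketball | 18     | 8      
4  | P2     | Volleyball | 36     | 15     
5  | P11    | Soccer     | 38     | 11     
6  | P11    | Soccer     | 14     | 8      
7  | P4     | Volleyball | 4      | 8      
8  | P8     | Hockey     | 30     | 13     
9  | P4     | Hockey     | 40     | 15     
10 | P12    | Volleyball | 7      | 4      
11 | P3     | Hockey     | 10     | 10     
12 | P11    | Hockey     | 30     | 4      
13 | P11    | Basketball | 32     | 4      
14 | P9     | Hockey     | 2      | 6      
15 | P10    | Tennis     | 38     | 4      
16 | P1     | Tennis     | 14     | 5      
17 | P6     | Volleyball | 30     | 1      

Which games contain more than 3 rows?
SELECT game, COUNT(*) as cnt
FROM scores
GROUP BY game
HAVING COUNT(*) > 3

Result:
  Hockey: 6
  Volleyball: 4

Note: HAVING filters groups after aggregation, WHERE filters rows before.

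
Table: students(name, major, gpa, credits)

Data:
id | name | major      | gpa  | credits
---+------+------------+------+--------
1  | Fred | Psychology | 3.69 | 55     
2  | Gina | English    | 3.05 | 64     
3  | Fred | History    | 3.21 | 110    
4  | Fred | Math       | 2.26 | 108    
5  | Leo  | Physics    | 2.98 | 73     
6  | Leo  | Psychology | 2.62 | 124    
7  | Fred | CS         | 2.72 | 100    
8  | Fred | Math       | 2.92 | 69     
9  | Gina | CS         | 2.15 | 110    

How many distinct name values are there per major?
SELECT major, COUNT(DISTINCT name)
FROM students
GROUP BY major

Result:
  CS: 2 distinct
  English: 1 distinct
  History: 1 distinct
  Math: 1 distinct
  Physics: 1 distinct
  Psychology: 2 distinct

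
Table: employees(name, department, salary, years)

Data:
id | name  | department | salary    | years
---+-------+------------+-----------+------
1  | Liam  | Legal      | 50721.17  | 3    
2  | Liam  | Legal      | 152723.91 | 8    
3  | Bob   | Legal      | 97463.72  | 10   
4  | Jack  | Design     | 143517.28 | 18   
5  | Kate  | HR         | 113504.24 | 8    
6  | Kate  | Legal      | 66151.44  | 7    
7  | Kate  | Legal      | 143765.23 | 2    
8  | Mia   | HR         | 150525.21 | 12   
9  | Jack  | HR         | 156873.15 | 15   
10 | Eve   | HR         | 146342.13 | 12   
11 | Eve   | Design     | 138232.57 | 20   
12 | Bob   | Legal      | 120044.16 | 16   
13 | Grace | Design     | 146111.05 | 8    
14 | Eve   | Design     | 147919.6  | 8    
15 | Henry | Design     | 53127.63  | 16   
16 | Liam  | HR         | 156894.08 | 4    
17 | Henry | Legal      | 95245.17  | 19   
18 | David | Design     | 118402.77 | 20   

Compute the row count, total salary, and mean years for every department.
SELECT department,
       COUNT(*) as cnt,
       SUM(salary) as total_salary,
       AVG(years) as avg_years
FROM employees
GROUP BY department

Result:
  Design: 6 records, 747310.90 total salary, 15.00 avg years
  HR: 5 records, 724138.81 total salary, 10.20 avg years
  Legal: 7 records, 726114.80 total salary, 9.29 avg years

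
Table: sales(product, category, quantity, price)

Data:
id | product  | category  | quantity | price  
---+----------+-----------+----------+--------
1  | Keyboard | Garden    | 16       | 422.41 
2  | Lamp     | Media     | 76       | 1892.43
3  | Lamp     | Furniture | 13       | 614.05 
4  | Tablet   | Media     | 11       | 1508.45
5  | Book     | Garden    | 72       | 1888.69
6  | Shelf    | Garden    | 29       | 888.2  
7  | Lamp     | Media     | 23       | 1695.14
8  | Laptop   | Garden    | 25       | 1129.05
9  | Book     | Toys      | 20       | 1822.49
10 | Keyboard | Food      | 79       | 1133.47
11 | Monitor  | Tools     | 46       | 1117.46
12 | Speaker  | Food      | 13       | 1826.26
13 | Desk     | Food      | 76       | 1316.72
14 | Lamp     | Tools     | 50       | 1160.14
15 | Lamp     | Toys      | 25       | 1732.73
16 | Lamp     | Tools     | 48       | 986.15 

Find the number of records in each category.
SELECT category, COUNT(*) as count
FROM sales
GROUP BY category

Result:
  Food: 3
  Furniture: 1
  Garden: 4
  Media: 3
  Tools: 3
  Toys: 2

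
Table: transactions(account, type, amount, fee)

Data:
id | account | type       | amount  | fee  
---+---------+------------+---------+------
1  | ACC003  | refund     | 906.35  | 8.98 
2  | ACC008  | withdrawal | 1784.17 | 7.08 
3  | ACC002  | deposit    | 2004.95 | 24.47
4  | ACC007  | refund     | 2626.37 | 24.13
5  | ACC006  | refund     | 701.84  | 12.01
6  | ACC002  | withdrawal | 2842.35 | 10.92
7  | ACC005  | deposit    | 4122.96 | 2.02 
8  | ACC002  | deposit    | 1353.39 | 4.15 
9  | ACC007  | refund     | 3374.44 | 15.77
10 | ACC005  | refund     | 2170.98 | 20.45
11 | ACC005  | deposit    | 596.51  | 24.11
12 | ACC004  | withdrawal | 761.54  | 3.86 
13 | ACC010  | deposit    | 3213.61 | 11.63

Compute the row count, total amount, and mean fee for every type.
SELECT type,
       COUNT(*) as cnt,
       SUM(amount) as total_amount,
       AVG(fee) as avg_fee
FROM transactions
GROUP BY type

Result:
  deposit: 5 records, 11291.42 total amount, 13.28 avg fee
  refund: 5 records, 9779.98 total amount, 16.27 avg fee
  withdrawal: 3 records, 5388.06 total amount, 7.29 avg fee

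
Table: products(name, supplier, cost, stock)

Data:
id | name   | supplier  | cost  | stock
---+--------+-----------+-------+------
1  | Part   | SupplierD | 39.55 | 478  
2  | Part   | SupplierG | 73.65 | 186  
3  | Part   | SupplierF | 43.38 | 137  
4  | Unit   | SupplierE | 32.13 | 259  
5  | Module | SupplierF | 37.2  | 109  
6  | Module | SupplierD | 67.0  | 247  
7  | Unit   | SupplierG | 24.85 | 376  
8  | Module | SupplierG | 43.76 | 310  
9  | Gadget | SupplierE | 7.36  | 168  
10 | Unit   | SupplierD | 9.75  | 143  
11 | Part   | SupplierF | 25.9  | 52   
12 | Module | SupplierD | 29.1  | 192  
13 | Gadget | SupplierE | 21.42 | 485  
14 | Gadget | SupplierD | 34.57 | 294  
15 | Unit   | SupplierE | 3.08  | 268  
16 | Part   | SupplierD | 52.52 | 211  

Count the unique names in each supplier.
SELECT supplier, COUNT(DISTINCT name)
FROM products
GROUP BY supplier

Result:
  SupplierD: 4 distinct
  SupplierE: 2 distinct
  SupplierF: 2 distinct
  SupplierG: 3 distinct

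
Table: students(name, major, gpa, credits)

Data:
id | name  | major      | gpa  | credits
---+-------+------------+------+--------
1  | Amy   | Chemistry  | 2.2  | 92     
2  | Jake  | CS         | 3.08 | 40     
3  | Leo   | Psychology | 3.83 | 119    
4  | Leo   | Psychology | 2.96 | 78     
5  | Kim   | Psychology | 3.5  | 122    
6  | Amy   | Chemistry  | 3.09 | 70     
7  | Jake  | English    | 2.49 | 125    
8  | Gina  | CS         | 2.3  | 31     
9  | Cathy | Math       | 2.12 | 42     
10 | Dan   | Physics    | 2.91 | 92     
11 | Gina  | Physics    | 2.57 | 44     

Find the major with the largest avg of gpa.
SELECT major, AVG(gpa) as val
FROM students
GROUP BY major
ORDER BY val DESC
LIMIT 1

Result: Psychology with avg(gpa) = 3.43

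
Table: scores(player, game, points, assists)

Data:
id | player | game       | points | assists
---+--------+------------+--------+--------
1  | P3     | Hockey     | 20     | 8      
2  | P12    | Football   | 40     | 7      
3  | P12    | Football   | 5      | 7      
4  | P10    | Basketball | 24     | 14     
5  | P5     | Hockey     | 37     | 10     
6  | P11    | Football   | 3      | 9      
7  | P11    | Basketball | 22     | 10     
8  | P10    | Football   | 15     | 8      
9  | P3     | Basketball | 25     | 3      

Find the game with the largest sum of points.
SELECT game, SUM(points) as val
FROM scores
GROUP BY game
ORDER BY val DESC
LIMIT 1

Result: Basketball with sum(points) = 71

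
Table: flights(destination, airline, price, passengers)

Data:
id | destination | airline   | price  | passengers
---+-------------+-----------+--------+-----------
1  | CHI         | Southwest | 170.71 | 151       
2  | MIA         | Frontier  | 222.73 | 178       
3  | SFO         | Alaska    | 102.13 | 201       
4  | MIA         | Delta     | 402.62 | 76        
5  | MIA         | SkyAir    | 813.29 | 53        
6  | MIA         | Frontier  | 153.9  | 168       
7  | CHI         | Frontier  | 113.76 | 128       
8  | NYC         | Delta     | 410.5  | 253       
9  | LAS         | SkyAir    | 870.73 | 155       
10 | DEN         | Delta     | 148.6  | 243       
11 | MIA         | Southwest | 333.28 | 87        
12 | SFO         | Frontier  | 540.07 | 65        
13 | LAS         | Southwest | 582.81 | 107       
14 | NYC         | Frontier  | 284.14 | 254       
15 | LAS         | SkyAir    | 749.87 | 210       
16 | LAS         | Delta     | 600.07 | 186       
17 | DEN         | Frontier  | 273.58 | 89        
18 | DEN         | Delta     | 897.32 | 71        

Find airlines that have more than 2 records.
SELECT airline, COUNT(*) as cnt
FROM flights
GROUP BY airline
HAVING COUNT(*) > 2

Result:
  Delta: 5
  Frontier: 6
  SkyAir: 3
  Southwest: 3

Note: HAVING filters groups after aggregation, WHERE filters rows before.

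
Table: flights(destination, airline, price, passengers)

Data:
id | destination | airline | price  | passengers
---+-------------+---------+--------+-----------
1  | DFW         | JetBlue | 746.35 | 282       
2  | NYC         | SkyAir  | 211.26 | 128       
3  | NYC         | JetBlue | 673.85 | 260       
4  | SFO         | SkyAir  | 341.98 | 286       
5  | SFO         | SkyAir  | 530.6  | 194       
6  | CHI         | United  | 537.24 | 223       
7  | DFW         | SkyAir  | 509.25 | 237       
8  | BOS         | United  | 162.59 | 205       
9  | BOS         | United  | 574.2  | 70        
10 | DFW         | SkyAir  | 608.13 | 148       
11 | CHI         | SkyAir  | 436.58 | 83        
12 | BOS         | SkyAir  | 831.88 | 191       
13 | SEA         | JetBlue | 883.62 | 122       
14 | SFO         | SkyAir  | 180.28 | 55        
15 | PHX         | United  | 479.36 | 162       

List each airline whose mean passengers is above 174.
SELECT airline, AVG(passengers)
FROM flights
GROUP BY airline
HAVING AVG(passengers) > 174

Result:
  JetBlue: avg=221.33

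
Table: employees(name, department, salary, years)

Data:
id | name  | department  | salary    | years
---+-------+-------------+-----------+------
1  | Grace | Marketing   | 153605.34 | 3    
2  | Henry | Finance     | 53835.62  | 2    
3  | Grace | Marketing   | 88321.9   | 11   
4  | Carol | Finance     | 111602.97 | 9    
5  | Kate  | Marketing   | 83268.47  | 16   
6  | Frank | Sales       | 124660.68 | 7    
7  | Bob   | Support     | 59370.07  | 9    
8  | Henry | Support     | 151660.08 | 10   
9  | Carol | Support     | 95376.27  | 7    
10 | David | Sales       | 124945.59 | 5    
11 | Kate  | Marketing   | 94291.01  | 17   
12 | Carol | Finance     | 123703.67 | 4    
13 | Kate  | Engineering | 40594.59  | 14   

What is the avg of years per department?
SELECT department, AVG(years) as result
FROM employees
GROUP BY department

Result:
  Engineering: 14.00
  Finance: 5.00
  Marketing: 11.75
  Sales: 6.00
  Support: 8.67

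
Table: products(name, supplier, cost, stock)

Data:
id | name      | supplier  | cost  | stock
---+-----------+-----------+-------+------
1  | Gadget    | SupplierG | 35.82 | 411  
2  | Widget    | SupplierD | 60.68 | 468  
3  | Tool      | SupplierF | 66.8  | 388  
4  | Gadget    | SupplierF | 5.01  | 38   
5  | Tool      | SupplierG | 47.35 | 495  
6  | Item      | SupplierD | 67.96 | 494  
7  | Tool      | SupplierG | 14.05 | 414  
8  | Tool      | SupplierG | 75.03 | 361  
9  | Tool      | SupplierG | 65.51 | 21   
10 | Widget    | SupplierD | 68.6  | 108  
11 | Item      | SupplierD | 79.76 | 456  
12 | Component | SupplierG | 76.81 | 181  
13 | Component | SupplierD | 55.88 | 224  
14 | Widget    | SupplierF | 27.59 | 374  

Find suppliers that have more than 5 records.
SELECT supplier, COUNT(*) as cnt
FROM products
GROUP BY supplier
HAVING COUNT(*) > 5

Result:
  SupplierG: 6

Note: HAVING filters groups after aggregation, WHERE filters rows before.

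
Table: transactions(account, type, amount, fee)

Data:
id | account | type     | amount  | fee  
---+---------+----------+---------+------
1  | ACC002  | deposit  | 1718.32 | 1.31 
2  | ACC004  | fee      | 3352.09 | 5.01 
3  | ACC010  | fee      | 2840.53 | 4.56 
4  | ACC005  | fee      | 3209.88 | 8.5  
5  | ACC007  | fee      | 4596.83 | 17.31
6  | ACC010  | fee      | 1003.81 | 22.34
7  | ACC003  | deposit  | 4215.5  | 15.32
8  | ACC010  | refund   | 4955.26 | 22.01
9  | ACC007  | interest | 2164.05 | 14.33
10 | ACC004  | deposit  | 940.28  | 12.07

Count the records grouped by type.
SELECT type, COUNT(*) as count
FROM transactions
GROUP BY type

Result:
  deposit: 3
  fee: 5
  interest: 1
  refund: 1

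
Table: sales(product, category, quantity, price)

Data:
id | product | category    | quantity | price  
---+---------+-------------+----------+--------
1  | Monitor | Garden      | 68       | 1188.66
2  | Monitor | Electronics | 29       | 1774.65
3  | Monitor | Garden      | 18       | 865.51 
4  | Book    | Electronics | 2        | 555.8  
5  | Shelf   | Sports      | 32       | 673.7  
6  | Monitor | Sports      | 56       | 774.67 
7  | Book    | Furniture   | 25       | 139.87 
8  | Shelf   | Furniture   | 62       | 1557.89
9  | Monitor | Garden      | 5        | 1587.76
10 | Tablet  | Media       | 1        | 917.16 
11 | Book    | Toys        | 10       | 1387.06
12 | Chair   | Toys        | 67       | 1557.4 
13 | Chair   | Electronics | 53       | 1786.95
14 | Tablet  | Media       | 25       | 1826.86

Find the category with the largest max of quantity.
SELECT category, MAX(quantity) as val
FROM sales
GROUP BY category
ORDER BY val DESC
LIMIT 1

Result: Garden with max(quantity) = 68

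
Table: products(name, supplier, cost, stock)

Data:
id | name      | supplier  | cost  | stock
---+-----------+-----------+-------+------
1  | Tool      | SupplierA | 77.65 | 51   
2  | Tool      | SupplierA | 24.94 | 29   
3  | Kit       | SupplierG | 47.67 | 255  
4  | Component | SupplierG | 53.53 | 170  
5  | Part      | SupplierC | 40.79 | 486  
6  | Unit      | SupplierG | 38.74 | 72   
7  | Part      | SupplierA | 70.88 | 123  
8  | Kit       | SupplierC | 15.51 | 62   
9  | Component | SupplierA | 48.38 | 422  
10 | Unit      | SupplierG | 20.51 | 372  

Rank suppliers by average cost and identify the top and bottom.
SELECT supplier, AVG(cost)
FROM products
GROUP BY supplier
ORDER BY AVG(cost)

All groups:
  SupplierC: 28.15
  SupplierG: 40.11
  SupplierA: 55.46

Highest: SupplierA (55.46)
Lowest: SupplierC (28.15)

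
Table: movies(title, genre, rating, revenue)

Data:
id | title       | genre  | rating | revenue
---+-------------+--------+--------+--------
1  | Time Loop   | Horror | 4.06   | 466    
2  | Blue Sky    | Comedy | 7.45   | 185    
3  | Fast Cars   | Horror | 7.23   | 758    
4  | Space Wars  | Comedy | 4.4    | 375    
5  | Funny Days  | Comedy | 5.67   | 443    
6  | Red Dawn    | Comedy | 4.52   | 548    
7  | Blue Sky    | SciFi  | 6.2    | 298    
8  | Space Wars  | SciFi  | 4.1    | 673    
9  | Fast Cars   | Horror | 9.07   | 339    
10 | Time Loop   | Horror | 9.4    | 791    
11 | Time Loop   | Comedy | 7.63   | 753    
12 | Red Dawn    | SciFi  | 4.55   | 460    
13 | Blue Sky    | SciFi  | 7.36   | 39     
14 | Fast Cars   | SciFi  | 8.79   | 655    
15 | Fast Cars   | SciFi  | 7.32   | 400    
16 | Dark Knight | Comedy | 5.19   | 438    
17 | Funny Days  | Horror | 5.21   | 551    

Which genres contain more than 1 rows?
SELECT genre, COUNT(*) as cnt
FROM movies
GROUP BY genre
HAVING COUNT(*) > 1

Result:
  Comedy: 6
  Horror: 5
  SciFi: 6

Note: HAVING filters groups after aggregation, WHERE filters rows before.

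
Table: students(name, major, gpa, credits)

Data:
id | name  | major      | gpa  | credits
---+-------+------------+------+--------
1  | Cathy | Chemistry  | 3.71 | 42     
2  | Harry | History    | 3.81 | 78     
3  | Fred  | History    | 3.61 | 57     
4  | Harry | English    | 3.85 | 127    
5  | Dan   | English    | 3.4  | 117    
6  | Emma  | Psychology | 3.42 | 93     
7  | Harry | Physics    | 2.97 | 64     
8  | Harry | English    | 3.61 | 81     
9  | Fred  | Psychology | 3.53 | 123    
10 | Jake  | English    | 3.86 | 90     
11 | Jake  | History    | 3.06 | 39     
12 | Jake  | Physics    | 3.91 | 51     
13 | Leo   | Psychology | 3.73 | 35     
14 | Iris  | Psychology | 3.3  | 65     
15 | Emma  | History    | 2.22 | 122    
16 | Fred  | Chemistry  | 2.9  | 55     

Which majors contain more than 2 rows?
SELECT major, COUNT(*) as cnt
FROM students
GROUP BY major
HAVING COUNT(*) > 2

Result:
  English: 4
  History: 4
  Psychology: 4

Note: HAVING filters groups after aggregation, WHERE filters rows before.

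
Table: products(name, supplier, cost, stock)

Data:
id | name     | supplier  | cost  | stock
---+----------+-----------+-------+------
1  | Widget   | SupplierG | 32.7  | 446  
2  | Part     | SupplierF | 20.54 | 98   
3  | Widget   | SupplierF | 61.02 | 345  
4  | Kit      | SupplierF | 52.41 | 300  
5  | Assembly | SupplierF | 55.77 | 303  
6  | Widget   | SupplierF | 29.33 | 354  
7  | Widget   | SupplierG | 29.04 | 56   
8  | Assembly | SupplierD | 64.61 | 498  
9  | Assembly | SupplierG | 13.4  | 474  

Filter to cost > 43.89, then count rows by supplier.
SELECT supplier, COUNT(*)
FROM products
WHERE cost > 43.89
GROUP BY supplier

Note: WHERE filters rows before grouping.

Result:
  SupplierD: 1
  SupplierF: 3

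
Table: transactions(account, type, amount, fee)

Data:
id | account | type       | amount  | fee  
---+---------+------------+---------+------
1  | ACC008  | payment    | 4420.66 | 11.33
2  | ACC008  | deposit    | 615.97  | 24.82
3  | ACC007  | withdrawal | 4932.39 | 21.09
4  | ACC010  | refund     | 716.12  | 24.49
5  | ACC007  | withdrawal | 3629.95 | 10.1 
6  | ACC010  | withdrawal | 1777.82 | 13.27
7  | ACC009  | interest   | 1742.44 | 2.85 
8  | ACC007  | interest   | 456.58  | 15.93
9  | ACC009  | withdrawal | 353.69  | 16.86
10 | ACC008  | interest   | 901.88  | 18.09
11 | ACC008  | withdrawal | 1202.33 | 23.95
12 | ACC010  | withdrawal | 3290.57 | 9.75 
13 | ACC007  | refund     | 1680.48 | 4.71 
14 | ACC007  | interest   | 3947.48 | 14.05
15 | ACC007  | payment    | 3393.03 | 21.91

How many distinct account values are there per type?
SELECT type, COUNT(DISTINCT account)
FROM transactions
GROUP BY type

Result:
  deposit: 1 distinct
  interest: 3 distinct
  payment: 2 distinct
  refund: 2 distinct
  withdrawal: 4 distinct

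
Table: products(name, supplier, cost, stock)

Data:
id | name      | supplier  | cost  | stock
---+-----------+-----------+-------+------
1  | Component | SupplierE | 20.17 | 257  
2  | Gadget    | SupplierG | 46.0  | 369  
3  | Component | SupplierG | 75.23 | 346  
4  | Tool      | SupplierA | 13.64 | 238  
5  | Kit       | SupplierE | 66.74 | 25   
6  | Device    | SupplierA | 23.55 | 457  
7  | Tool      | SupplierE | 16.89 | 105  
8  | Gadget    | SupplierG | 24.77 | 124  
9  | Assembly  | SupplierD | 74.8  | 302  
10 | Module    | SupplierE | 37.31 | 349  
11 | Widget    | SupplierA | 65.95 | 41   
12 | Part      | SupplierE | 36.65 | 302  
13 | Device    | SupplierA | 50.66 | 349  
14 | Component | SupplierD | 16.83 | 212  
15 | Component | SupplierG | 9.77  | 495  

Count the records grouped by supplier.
SELECT supplier, COUNT(*) as count
FROM products
GROUP BY supplier

Result:
  SupplierA: 4
  SupplierD: 2
  SupplierE: 5
  SupplierG: 4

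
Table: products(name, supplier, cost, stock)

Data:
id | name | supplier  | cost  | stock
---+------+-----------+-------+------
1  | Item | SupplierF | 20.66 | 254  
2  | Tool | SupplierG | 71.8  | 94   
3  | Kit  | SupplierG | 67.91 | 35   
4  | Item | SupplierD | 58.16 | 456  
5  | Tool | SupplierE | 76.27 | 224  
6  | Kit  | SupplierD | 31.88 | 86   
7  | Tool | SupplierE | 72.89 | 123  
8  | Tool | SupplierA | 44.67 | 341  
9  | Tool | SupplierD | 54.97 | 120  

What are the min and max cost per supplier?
SELECT supplier, MIN(cost), MAX(cost)
FROM products
GROUP BY supplier

Result:
  SupplierA: min=44.67, max=44.67
  SupplierD: min=31.88, max=58.16
  SupplierE: min=72.89, max=76.27
  SupplierF: min=20.66, max=20.66
  SupplierG: min=67.91, max=71.80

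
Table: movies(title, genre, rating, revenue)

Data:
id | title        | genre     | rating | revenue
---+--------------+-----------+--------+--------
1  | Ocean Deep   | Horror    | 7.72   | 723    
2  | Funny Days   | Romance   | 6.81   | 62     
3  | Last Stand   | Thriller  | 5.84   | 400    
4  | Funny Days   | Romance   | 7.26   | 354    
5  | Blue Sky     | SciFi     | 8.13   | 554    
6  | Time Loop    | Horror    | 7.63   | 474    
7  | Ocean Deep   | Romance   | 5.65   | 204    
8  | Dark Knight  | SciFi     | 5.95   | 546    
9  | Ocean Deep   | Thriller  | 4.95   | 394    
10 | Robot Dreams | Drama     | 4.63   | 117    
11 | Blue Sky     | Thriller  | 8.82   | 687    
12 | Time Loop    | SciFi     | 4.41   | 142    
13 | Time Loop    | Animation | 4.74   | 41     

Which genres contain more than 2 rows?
SELECT genre, COUNT(*) as cnt
FROM movies
GROUP BY genre
HAVING COUNT(*) > 2

Result:
  Romance: 3
  SciFi: 3
  Thriller: 3

Note: HAVING filters groups after aggregation, WHERE filters rows before.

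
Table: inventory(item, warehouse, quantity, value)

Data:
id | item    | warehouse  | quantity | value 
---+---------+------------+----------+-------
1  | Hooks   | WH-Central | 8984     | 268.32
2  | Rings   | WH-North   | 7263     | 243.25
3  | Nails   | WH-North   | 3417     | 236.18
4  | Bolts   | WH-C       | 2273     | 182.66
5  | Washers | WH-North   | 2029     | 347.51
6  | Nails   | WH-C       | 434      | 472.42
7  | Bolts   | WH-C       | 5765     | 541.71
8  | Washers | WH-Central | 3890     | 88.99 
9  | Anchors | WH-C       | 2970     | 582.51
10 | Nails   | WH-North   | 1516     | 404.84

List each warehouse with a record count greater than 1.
SELECT warehouse, COUNT(*) as cnt
FROM inventory
GROUP BY warehouse
HAVING COUNT(*) > 1

Result:
  WH-C: 4
  WH-Central: 2
  WH-North: 4

Note: HAVING filters groups after aggregation, WHERE filters rows before.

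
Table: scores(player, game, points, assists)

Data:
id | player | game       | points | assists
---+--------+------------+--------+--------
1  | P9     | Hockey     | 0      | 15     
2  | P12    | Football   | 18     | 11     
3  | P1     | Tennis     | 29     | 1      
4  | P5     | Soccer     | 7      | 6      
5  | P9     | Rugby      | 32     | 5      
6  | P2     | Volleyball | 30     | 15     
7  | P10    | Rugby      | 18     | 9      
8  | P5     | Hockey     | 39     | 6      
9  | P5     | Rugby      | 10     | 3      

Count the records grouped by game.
SELECT game, COUNT(*) as count
FROM scores
GROUP BY game

Result:
  Football: 1
  Hockey: 2
  Rugby: 3
  Soccer: 1
  Tennis: 1
  Volleyball: 1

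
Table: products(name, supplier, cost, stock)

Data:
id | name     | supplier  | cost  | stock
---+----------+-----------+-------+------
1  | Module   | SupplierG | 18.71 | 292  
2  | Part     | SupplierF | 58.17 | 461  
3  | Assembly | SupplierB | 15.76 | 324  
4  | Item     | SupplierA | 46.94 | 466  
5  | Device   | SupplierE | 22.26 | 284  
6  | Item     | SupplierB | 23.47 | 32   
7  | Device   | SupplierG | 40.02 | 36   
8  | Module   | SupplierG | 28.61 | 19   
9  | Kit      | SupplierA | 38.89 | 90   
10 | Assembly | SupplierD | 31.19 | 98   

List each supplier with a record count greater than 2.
SELECT supplier, COUNT(*) as cnt
FROM products
GROUP BY supplier
HAVING COUNT(*) > 2

Result:
  SupplierG: 3

Note: HAVING filters groups after aggregation, WHERE filters rows before.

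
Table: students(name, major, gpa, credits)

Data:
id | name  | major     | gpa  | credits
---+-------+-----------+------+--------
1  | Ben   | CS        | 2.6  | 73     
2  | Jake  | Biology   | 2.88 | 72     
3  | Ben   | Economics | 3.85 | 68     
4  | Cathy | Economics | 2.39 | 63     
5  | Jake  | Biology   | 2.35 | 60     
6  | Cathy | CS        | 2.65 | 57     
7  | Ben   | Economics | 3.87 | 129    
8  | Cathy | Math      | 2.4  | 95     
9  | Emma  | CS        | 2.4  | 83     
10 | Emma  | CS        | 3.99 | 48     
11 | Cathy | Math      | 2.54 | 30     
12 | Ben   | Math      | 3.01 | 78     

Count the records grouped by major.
SELECT major, COUNT(*) as count
FROM students
GROUP BY major

Result:
  Biology: 2
  CS: 4
  Economics: 3
  Math: 3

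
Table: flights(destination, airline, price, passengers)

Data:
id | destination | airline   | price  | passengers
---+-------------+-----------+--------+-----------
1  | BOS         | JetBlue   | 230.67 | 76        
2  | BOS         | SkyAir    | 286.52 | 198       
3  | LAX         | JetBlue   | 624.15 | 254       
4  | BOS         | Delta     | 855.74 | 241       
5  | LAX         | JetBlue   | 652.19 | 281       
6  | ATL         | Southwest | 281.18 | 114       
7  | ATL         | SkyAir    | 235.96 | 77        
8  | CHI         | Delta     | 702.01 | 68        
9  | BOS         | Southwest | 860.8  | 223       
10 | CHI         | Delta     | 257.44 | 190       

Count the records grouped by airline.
SELECT airline, COUNT(*) as count
FROM flights
GROUP BY airline

Result:
  Delta: 3
  JetBlue: 3
  SkyAir: 2
  Southwest: 2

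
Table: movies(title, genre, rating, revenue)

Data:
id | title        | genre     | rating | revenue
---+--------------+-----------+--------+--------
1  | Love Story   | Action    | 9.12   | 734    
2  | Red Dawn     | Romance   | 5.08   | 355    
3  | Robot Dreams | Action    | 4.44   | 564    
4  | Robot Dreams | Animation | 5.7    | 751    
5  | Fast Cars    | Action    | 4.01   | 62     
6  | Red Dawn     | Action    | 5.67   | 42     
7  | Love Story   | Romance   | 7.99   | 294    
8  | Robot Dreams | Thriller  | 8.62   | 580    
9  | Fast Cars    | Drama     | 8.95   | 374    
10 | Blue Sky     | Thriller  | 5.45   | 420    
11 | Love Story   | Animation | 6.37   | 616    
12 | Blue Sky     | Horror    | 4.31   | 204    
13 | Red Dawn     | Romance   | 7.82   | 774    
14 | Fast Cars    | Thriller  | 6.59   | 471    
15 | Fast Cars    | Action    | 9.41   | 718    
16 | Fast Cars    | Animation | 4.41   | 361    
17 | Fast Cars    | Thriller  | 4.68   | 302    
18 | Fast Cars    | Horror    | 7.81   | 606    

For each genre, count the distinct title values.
SELECT genre, COUNT(DISTINCT title)
FROM movies
GROUP BY genre

Result:
  Action: 4 distinct
  Animation: 3 distinct
  Drama: 1 distinct
  Horror: 2 distinct
  Romance: 2 distinct
  Thriller: 3 distinct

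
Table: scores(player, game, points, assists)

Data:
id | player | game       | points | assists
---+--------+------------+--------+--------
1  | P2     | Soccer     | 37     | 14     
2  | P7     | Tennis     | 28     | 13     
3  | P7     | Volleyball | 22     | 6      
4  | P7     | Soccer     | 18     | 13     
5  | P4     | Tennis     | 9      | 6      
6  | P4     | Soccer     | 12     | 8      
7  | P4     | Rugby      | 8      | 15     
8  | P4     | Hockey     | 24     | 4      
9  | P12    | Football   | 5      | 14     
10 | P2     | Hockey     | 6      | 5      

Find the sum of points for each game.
SELECT game, SUM(points) as result
FROM scores
GROUP BY game

Result:
  Football: 5
  Hockey: 30
  Rugby: 8
  Soccer: 67
  Tennis: 37
  Volleyball: 22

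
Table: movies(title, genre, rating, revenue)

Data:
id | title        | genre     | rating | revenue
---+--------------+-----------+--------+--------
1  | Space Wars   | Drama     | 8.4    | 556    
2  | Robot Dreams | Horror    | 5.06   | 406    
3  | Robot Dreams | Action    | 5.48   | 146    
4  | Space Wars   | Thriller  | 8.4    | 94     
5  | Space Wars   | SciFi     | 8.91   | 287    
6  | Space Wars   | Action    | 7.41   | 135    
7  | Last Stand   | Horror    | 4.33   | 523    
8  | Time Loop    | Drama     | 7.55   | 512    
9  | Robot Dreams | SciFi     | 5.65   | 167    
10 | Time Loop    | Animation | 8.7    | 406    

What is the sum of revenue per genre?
SELECT genre, SUM(revenue) as result
FROM movies
GROUP BY genre

Result:
  Action: 281
  Animation: 406
  Drama: 1068
  Horror: 929
  SciFi: 454
  Thriller: 94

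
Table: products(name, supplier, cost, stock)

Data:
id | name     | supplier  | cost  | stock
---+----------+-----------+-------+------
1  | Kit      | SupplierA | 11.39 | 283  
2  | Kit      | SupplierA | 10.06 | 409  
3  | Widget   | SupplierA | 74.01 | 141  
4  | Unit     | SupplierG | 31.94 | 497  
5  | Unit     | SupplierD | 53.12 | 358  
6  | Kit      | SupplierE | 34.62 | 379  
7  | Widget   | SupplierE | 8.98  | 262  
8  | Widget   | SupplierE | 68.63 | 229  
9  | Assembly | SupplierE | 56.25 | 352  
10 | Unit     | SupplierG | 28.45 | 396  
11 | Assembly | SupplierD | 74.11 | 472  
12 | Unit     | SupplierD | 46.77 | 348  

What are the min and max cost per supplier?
SELECT supplier, MIN(cost), MAX(cost)
FROM products
GROUP BY supplier

Result:
  SupplierA: min=10.06, max=74.01
  SupplierD: min=46.77, max=74.11
  SupplierE: min=8.98, max=68.63
  SupplierG: min=28.45, max=31.94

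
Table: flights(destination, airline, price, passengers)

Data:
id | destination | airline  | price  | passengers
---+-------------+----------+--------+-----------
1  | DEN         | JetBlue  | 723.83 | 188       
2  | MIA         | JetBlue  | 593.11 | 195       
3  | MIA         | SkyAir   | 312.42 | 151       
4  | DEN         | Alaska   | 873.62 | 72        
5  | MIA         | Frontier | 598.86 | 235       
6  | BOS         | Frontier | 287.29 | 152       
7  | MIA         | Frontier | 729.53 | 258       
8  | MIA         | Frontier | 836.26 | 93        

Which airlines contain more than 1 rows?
SELECT airline, COUNT(*) as cnt
FROM flights
GROUP BY airline
HAVING COUNT(*) > 1

Result:
  Frontier: 4
  JetBlue: 2

Note: HAVING filters groups after aggregation, WHERE filters rows before.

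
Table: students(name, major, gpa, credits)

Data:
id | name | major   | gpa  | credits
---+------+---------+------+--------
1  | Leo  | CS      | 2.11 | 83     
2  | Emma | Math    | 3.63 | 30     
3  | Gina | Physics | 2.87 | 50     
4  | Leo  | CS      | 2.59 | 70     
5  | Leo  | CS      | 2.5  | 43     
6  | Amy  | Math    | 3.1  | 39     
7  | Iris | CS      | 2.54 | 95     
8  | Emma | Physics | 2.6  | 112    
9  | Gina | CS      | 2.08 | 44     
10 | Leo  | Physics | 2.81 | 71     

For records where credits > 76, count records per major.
SELECT major, COUNT(*)
FROM students
WHERE credits > 76
GROUP BY major

Note: WHERE filters rows before grouping.

Result:
  CS: 2
  Physics: 1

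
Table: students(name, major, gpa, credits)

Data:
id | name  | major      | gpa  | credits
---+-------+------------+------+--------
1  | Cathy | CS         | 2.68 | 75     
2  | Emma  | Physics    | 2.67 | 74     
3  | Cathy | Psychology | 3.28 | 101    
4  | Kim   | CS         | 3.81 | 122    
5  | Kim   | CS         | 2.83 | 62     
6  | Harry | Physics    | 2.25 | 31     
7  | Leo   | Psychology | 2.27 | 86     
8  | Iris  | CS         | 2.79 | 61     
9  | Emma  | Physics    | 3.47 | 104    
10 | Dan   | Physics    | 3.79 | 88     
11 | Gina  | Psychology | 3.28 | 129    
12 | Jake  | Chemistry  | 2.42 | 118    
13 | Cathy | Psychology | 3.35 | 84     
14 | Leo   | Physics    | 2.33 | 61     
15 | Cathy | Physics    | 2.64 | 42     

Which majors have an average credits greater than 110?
SELECT major, AVG(credits)
FROM students
GROUP BY major
HAVING AVG(credits) > 110

Result:
  Chemistry: avg=118.00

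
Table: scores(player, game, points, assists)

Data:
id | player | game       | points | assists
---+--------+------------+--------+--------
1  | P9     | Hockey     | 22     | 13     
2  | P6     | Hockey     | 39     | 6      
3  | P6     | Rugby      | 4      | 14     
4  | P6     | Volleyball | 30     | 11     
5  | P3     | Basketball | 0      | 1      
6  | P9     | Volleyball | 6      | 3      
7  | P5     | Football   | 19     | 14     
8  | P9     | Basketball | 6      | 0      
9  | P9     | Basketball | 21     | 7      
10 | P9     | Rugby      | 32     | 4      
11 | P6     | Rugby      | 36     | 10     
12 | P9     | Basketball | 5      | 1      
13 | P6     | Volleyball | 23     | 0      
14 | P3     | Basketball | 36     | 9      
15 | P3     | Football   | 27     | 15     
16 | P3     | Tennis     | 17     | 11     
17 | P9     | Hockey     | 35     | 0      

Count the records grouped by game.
SELECT game, COUNT(*) as count
FROM scores
GROUP BY game

Result:
  Basketball: 5
  Football: 2
  Hockey: 3
  Rugby: 3
  Tennis: 1
  Volleyball: 3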